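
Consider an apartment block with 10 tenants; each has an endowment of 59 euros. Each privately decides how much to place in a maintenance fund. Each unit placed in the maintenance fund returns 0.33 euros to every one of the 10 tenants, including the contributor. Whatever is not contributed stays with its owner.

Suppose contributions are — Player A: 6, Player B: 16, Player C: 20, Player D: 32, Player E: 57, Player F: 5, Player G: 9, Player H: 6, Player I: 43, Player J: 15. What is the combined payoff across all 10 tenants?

1070.70 euros

Total contributed: 6 + 16 + 20 + 32 + 57 + 5 + 9 + 6 + 43 + 15 = 209; total kept: 10 × 59 − 209 = 381.
The maintenance fund pays out 0.33 × 10 × 209 = 689.70 in aggregate.
Group total = 381 + 689.70 = 1070.70.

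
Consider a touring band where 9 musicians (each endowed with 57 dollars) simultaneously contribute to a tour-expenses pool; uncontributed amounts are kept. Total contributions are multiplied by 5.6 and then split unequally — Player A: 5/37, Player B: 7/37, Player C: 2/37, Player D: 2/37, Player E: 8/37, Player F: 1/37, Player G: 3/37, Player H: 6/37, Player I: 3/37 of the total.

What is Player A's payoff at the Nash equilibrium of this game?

A player with share s gets back 5.6·s per unit contributed, so full contribution is dominant for anyone with s > 1/5.6 = 0.1786 and zero contribution is dominant for anyone below.
The shares above 0.1786 belong to Player B and Player E, contributing 57 each; the remaining 7 contribute 0. Total contributed: 114.
Player A keeps 57 and receives 5.6 × 114 × 5/37 = 86.27 from the tour-expenses pool, for a payoff of 143.27.

143.27 dollars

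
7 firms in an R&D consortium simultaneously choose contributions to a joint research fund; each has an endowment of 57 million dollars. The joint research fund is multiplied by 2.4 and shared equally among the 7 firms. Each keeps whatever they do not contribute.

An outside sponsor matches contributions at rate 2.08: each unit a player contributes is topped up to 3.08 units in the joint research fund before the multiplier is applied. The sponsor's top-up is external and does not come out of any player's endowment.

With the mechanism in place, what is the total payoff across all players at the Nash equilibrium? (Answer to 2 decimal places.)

2949.41 million dollars

With the mechanism, a contributed unit returns 2.4 × 3.08 / 7 = 1.0560 per unit of net cost to the contributor — now above 1 — so contributing fully is weakly dominant for every player.
At the Nash equilibrium everyone contributes 57. Group total payoff = 2.4 × 3.08 × 399 = 2949.41.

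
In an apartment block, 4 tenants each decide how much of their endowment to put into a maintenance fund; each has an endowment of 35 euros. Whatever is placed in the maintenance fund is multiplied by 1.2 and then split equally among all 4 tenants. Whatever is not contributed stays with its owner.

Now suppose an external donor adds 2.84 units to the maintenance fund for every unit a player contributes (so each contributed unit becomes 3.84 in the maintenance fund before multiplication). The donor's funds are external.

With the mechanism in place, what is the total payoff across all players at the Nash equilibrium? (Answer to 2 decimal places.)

The effective private return per unit is now 1.2 × 3.84 / 4 = 1.1520 > 1, so every player's dominant strategy flips to full contribution.
At the Nash equilibrium everyone contributes 35. Group total payoff = 1.2 × 3.84 × 140 = 645.12.

645.12 euros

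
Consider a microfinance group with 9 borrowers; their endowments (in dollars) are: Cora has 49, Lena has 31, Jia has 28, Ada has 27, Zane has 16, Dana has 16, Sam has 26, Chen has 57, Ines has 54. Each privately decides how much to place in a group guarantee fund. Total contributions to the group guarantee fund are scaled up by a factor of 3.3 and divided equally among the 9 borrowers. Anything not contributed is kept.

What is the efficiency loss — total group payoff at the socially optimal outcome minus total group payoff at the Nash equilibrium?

699.20 dollars

The private return per contributed unit is 3.3/9 = 0.3667 < 1 for every player regardless of endowment, so the Nash equilibrium is zero contribution and the group total is Σ E_j = 49 + 31 + 28 + 27 + 16 + 16 + 26 + 57 + 54 = 304.
Each contributed unit returns 3.300 to the group, so the social optimum is full contribution by everyone: group total = 3.300 × 304 = 1003.20.
Efficiency loss = (3.300 − 1) × 304 = 699.20.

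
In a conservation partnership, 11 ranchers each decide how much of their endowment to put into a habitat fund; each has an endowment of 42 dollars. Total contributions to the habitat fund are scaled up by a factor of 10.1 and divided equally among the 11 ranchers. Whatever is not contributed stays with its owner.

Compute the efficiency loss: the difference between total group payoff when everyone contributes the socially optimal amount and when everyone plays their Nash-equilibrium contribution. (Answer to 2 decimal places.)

4204.20 dollars

Each contributed unit returns 10.1/11 = 0.9182 to its contributor — below 1 — so contributing 0 is dominant for every player. At the Nash equilibrium everyone keeps their 42, and the group total is 11 × 42 = 462.
Each contributed unit returns 10.100 to the group as a whole (0.9182 to each of 11 players), which exceeds 1, so the social optimum is full contribution: group total = 10.100 × 462 = 4666.20.
Efficiency loss = 4666.20 − 462 = 4204.20.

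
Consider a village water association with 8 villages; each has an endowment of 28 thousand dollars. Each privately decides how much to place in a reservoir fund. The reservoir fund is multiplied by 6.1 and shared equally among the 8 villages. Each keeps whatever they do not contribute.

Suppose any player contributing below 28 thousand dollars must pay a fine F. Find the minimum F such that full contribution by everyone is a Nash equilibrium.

Given the others contribute fully, the best deviation is to contribute 0 (any partial contribution still incurs the fine and gives up units whose private return 0.7625 is below 1).
Deviating from 28 to 0 saves 28 thousand dollars but forfeits the deviator's share of the drop in the reservoir fund: 6.1/8 × 28 = 21.35.
So the deviation gain is 28 − 21.35 = 6.65, and the fine must be at least 6.65 thousand dollars to wipe it out.

6.65 thousand dollars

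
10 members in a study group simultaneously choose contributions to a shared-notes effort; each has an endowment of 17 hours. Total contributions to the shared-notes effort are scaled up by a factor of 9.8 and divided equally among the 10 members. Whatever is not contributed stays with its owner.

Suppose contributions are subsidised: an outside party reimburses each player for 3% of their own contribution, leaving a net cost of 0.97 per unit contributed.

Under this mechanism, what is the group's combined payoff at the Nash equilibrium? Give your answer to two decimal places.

1671.10 hours

The effective private return per unit is now (9.8/10) / 0.97 = 1.0103 > 1, so every player's dominant strategy flips to full contribution.
So the Nash equilibrium is full contribution by all 10; the group earns 10 × (17 × 0.03 + 9.8 × 17) = 1671.10.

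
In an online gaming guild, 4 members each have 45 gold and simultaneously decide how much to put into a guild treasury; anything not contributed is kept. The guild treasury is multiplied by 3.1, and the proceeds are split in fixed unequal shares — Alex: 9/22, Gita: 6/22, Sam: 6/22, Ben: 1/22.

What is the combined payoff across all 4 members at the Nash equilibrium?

Player j's private return per contributed unit is 3.1 × (j's share). Contributing is weakly dominant for j when that share is at least 1/3.1 = 0.3226, and contributing 0 is dominant otherwise.
The only share above 0.3226 is Alex's 9/22, contributing 45; the remaining 3 contribute 0. Total contributed: 45.
The guild treasury pays out 3.1 × 45 = 139.50 in total (split across the unequal shares, but the aggregate is all that matters for the group sum).
The 3 free-riders keep 45 each, adding 135. Group total = 135 + 139.50 = 274.50.

274.50 gold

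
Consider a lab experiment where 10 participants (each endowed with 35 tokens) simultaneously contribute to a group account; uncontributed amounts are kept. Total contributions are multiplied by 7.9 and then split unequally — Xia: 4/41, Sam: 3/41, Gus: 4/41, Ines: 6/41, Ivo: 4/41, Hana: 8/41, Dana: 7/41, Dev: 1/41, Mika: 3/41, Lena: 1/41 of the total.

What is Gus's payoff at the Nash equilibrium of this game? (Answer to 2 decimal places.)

For player j, contributing a unit is worthwhile iff 7.9 × (j's share) ≥ 1, i.e. iff j's share is at least 0.1266.
Ines, Hana and Dana clear that bar, contributing 35 each; the remaining 7 contribute 0. Total contributed: 105.
Gus keeps 35 and receives 7.9 × 105 × 4/41 = 80.93 from the group account, for a payoff of 115.93.

115.93 tokens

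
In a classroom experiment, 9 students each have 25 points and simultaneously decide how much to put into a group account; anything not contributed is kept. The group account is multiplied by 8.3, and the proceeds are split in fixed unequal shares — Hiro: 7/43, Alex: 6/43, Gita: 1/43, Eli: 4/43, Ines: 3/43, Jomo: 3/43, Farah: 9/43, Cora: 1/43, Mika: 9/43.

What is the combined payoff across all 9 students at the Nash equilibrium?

A player with share s gets back 8.3·s per unit contributed, so full contribution is dominant for anyone with s > 1/8.3 = 0.1205 and zero contribution is dominant for anyone below.
Hiro, Alex, Farah and Mika clear that bar, contributing 25 each; the remaining 5 contribute 0. Total contributed: 100.
The group account pays out 8.3 × 100 = 830.00 in total (split across the unequal shares, but the aggregate is all that matters for the group sum).
The 5 free-riders keep 25 each, adding 125. Group total = 125 + 830.00 = 955.00.

955.00 points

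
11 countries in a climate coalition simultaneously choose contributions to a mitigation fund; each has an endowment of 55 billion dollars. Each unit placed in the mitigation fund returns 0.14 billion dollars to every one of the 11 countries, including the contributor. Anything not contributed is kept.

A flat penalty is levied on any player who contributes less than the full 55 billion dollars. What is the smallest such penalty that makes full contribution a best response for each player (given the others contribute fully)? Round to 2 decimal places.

47.30 billion dollars

Given the others contribute fully, the best deviation is to contribute 0 (any partial contribution still incurs the fine and gives up units whose private return 0.14 is below 1).
Deviating from 55 to 0 saves 55 billion dollars but forfeits the deviator's share of the drop in the mitigation fund: 0.14 × 55 = 7.70.
So the deviation gain is 55 − 7.70 = 47.30, and the fine must be at least 47.30 billion dollars to wipe it out.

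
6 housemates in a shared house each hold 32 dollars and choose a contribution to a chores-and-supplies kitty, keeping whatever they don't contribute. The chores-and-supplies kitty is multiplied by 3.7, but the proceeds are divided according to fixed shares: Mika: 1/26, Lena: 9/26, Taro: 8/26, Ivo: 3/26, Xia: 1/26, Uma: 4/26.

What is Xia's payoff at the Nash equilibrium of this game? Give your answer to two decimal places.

41.11 dollars

For player j, contributing a unit is worthwhile iff 3.7 × (j's share) ≥ 1, i.e. iff j's share is at least 0.2703.
Lena and Taro are above the threshold, contributing 32 each; the remaining 4 contribute 0. Total contributed: 64.
Xia keeps 32 and receives 3.7 × 64 × 1/26 = 9.11 from the chores-and-supplies kitty, for a payoff of 41.11.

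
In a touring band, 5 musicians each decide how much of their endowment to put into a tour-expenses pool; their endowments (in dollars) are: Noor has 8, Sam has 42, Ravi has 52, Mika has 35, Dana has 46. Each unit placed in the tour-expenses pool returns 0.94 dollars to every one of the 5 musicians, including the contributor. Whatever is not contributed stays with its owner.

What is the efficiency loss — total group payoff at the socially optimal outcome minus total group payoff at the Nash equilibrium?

677.10 dollars

The private return per contributed unit is 0.94 < 1 for everyone, so the Nash equilibrium is zero contribution and the group total is Σ E_j = 8 + 42 + 52 + 35 + 46 = 183.
Each contributed unit returns 4.700 to the group, so the social optimum is full contribution by everyone: group total = 4.700 × 183 = 860.10.
Efficiency loss = (4.700 − 1) × 183 = 677.10.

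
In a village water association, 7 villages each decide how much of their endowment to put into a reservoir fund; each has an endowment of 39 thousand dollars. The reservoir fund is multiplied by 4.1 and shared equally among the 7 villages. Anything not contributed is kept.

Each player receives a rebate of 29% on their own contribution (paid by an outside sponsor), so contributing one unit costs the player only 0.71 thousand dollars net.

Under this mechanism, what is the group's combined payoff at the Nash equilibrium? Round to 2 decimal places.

273.00 thousand dollars

Even with the mechanism, each unit contributed returns only (4.1/7) / 0.71 = 0.8249 per unit of net cost, so contributing nothing is still dominant.
Everyone keeps their endowment and the group total is 7 × 39 = 273.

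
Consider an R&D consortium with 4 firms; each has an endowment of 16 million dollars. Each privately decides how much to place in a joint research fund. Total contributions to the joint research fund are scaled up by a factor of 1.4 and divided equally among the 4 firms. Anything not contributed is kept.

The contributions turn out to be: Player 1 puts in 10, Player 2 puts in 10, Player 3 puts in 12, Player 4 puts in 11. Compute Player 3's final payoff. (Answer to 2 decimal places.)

19.05 million dollars

Total contributed: 10 + 10 + 12 + 11 = 43.
Each receives 1.4 × 43 / 4 = 15.05 from the joint research fund.
Player 3 keeps 16 − 12 = 4, so Player 3's payoff is 4 + 15.05 = 19.05.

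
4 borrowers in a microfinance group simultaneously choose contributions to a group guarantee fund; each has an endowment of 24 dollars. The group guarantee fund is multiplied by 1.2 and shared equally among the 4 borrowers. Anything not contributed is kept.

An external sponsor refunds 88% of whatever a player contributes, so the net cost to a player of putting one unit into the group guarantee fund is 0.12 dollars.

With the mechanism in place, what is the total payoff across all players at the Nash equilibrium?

The effective private return per unit is now (1.2/4) / 0.12 = 2.5000 > 1, so every player's dominant strategy flips to full contribution.
At the Nash equilibrium everyone contributes 24. Group total payoff = 4 × (24 × 0.88 + 1.2 × 24) = 199.68.

199.68 dollars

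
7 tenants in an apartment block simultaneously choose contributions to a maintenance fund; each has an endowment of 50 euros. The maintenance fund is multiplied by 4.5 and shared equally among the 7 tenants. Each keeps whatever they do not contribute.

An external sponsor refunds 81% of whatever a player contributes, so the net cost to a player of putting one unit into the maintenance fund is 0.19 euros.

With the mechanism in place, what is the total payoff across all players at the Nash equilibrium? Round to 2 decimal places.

The effective private return per unit is now (4.5/7) / 0.19 = 3.3835 > 1, so every player's dominant strategy flips to full contribution.
So the Nash equilibrium is full contribution by all 7; the group earns 7 × (50 × 0.81 + 4.5 × 50) = 1858.50.

1858.50 euros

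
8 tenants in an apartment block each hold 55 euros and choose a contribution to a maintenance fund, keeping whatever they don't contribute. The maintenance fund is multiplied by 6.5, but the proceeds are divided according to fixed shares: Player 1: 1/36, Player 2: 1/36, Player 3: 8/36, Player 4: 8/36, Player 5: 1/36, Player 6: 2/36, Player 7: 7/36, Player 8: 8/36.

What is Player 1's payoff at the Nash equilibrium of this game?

94.72 euros

For player j, contributing a unit is worthwhile iff 6.5 × (j's share) ≥ 1, i.e. iff j's share is at least 0.1538.
Player 3, Player 4, Player 7 and Player 8 are above the threshold, contributing 55 each; the remaining 4 contribute 0. Total contributed: 220.
Player 1 keeps 55 and receives 6.5 × 220 × 1/36 = 39.72 from the maintenance fund, for a payoff of 94.72.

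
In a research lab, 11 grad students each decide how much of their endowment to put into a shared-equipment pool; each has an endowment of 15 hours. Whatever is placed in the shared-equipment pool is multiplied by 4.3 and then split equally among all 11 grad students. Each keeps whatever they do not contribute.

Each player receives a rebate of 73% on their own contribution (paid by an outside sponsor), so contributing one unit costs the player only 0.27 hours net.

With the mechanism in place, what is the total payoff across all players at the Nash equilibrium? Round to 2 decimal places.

829.95 hours

The effective private return per unit is now (4.3/11) / 0.27 = 1.4478 > 1, so every player's dominant strategy flips to full contribution.
At the Nash equilibrium everyone contributes 15. Group total payoff = 11 × (15 × 0.73 + 4.3 × 15) = 829.95.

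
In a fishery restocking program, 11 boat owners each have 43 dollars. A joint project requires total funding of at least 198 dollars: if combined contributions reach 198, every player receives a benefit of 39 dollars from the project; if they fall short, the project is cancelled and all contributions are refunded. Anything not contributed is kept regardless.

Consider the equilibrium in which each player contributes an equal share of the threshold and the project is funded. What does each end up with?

64 dollars

Equal share of the threshold: 198/11 = 18.
At this profile no one gains by cutting their contribution: any cut drops the total below 198, the project is cancelled, contributions are refunded, and the deviator ends with 43, which is less than 43 − 18 + 39 = 64. Contributing more than 18 just wastes the excess. So contributing exactly 18 is a best response.
Each player's payoff: 43 − 18 + 39 = 64.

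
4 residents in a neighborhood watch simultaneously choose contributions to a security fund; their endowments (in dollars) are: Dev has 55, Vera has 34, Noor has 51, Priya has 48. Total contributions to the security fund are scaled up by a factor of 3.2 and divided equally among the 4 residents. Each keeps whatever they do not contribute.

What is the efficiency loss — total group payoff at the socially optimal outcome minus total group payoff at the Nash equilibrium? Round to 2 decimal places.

The private return per contributed unit is 3.2/4 = 0.8000 < 1 for every player regardless of endowment, so the Nash equilibrium is zero contribution and the group total is Σ E_j = 55 + 34 + 51 + 48 = 188.
Each contributed unit returns 3.200 to the group, so the social optimum is full contribution by everyone: group total = 3.200 × 188 = 601.60.
Efficiency loss = (3.200 − 1) × 188 = 413.60.

413.60 dollars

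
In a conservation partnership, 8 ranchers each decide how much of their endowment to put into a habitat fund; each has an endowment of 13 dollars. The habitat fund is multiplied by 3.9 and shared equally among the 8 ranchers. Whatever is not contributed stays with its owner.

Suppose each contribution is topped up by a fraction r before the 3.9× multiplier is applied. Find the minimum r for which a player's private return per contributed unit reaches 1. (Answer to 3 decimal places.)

1.051

With matching at rate r, one contributed unit becomes (1 + r) in the habitat fund and returns 3.9 × (1 + r) / 8 to the contributor.
Setting this equal to 1: 1 + r = 8/3.9 = 2.0513.
So the minimum matching rate is r = 2.0513 − 1 = 1.051.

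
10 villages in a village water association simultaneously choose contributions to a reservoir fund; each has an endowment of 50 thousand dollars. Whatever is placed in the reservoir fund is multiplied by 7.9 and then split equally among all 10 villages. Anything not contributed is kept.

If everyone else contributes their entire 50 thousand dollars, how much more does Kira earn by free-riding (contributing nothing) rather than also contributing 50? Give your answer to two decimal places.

10.50 thousand dollars

Switching from a contribution of 50 to 0 lets Kira keep an extra 50 thousand dollars, but lowers the reservoir fund by 50, which costs Kira their own share of that drop: 7.9/10 × 50 = 39.50.
Net gain = 50 − 39.50 = 10.50. The private return per contributed unit (0.7900) is below 1, so free-riding is indeed the best response regardless of what the others do.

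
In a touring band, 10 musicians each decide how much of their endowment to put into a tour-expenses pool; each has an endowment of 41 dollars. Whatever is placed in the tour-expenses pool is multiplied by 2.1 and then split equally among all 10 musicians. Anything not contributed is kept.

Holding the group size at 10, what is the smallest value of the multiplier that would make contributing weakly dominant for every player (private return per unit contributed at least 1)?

10

A contributed unit returns (multiplier)/10 to its contributor.
This reaches 1 exactly when the multiplier is 10.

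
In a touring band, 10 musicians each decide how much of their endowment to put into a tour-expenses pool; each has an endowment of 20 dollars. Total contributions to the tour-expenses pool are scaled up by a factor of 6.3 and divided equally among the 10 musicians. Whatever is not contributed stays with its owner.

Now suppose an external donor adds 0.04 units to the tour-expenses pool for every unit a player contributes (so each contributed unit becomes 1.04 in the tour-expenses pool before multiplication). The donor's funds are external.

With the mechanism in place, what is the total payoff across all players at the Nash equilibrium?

With the mechanism, a contributed unit returns 6.3 × 1.04 / 10 = 0.6552 per unit of net cost — still below 1 — so contributing 0 remains dominant for every player.
Everyone keeps their endowment and the group total is 10 × 20 = 200.

200.00 dollars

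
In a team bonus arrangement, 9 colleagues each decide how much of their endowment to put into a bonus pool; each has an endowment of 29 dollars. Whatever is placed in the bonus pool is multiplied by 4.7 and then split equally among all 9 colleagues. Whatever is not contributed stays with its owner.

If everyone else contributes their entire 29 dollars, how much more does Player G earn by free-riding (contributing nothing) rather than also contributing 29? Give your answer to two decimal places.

Switching from a contribution of 29 to 0 lets Player G keep an extra 29 dollars, but lowers the bonus pool by 29, which costs Player G their own share of that drop: 4.7/9 × 29 = 15.14.
Net gain = 29 − 15.14 = 13.86. The private return per contributed unit (0.5222) is below 1, so free-riding is indeed the best response regardless of what the others do.

13.86 dollars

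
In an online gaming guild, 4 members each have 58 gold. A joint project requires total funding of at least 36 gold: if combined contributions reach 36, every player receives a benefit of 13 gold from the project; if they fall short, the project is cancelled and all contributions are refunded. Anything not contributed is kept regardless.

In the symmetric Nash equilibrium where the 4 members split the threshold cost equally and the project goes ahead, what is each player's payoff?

Equal share of the threshold: 36/4 = 9.
At this profile no one gains by cutting their contribution: any cut drops the total below 36, the project is cancelled, contributions are refunded, and the deviator ends with 58, which is less than 58 − 9 + 13 = 62. Contributing more than 9 just wastes the excess. So contributing exactly 9 is a best response.
Each player's payoff: 58 − 9 + 13 = 62.

62 gold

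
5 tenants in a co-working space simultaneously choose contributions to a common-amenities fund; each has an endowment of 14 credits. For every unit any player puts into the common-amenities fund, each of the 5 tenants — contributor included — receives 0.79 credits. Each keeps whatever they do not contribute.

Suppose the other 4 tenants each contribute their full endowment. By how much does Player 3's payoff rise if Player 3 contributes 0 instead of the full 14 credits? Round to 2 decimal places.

Switching from a contribution of 14 to 0 lets Player 3 keep an extra 14 credits, but lowers the common-amenities fund by 14, which costs Player 3 their own share of that drop: 0.79 × 14 = 11.06.
Net gain = 14 − 11.06 = 2.94. The private return per contributed unit (0.79) is below 1, so free-riding is indeed the best response regardless of what the others do.

2.94 credits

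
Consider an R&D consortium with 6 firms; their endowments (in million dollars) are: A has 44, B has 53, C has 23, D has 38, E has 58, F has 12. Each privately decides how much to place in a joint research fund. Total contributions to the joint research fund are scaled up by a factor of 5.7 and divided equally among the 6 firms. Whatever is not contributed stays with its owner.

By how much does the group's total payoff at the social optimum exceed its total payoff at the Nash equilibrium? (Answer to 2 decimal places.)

1071.60 million dollars

The private return per contributed unit is 5.7/6 = 0.9500 < 1 for every player regardless of endowment, so the Nash equilibrium is zero contribution and the group total is Σ E_j = 44 + 53 + 23 + 38 + 58 + 12 = 228.
Each contributed unit returns 5.700 to the group, so the social optimum is full contribution by everyone: group total = 5.700 × 228 = 1299.60.
Efficiency loss = (5.700 − 1) × 228 = 1071.60.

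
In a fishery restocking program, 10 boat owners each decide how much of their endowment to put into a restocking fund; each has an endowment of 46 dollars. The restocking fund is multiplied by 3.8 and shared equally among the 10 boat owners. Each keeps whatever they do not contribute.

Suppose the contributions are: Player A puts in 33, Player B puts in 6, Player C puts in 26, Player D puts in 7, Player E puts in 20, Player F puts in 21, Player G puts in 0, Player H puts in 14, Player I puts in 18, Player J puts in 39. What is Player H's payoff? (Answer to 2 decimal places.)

101.92 dollars

Total contributed: 33 + 6 + 26 + 7 + 20 + 21 + 0 + 14 + 18 + 39 = 184.
Each receives 3.8 × 184 / 10 = 69.92 from the restocking fund.
Player H keeps 46 − 14 = 32, so Player H's payoff is 32 + 69.92 = 101.92.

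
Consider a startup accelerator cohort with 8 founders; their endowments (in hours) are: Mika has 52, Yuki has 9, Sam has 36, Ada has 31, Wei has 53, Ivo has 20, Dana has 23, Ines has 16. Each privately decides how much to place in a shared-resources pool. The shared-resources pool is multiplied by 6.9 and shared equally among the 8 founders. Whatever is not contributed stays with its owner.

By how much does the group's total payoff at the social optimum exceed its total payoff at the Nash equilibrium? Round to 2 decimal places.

1416.00 hours

The private return per contributed unit is 6.9/8 = 0.8625 < 1 for every player regardless of endowment, so the Nash equilibrium is zero contribution and the group total is Σ E_j = 52 + 9 + 36 + 31 + 53 + 20 + 23 + 16 = 240.
Each contributed unit returns 6.900 to the group, so the social optimum is full contribution by everyone: group total = 6.900 × 240 = 1656.00.
Efficiency loss = (6.900 − 1) × 240 = 1416.00.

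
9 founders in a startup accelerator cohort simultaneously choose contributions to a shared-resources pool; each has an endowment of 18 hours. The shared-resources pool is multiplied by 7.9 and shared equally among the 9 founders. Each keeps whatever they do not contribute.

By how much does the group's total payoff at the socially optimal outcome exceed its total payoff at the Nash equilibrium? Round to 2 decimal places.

1117.80 hours

Each contributed unit returns 7.9/9 = 0.8778 to its contributor — below 1 — so contributing 0 is dominant for every player. At the Nash equilibrium everyone keeps their 18, and the group total is 9 × 18 = 162.
Each contributed unit returns 7.900 to the group as a whole (0.8778 to each of 9 players), which exceeds 1, so the social optimum is full contribution: group total = 7.900 × 162 = 1279.80.
Efficiency loss = 1279.80 − 162 = 1117.80.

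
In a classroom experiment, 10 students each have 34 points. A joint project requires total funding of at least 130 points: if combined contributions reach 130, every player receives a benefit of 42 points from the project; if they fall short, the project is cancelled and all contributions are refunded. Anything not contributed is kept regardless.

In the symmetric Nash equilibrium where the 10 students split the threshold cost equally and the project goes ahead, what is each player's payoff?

Equal share of the threshold: 130/10 = 13.
At this profile no one gains by cutting their contribution: any cut drops the total below 130, the project is cancelled, contributions are refunded, and the deviator ends with 34, which is less than 34 − 13 + 42 = 63. Contributing more than 13 just wastes the excess. So contributing exactly 13 is a best response.
Each player's payoff: 34 − 13 + 42 = 63.

63 points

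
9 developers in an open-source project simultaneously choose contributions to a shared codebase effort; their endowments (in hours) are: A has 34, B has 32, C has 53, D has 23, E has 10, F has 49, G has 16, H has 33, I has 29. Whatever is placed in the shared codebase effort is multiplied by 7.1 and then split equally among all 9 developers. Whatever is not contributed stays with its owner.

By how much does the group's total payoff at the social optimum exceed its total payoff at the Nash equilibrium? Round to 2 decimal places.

1701.90 hours

The private return per contributed unit is 7.1/9 = 0.7889 < 1 for every player regardless of endowment, so the Nash equilibrium is zero contribution and the group total is Σ E_j = 34 + 32 + 53 + 23 + 10 + 49 + 16 + 33 + 29 = 279.
Each contributed unit returns 7.100 to the group, so the social optimum is full contribution by everyone: group total = 7.100 × 279 = 1980.90.
Efficiency loss = (7.100 − 1) × 279 = 1701.90.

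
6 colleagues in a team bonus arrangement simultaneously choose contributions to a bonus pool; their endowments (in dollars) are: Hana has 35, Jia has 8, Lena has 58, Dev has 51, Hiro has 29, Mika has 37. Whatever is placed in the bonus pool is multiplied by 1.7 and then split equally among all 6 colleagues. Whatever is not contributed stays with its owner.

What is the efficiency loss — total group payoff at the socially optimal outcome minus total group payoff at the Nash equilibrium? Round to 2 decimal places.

The private return per contributed unit is 1.7/6 = 0.2833 < 1 for every player regardless of endowment, so the Nash equilibrium is zero contribution and the group total is Σ E_j = 35 + 8 + 58 + 51 + 29 + 37 = 218.
Each contributed unit returns 1.700 to the group, so the social optimum is full contribution by everyone: group total = 1.700 × 218 = 370.60.
Efficiency loss = (1.700 − 1) × 218 = 152.60.

152.60 dollars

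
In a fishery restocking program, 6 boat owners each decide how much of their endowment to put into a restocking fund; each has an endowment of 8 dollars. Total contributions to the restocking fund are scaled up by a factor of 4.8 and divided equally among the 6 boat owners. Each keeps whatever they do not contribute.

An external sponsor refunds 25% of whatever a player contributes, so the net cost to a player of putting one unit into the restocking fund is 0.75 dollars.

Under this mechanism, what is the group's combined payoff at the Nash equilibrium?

242.40 dollars

With the mechanism, a contributed unit returns (4.8/6) / 0.75 = 1.0667 per unit of net cost to the contributor — now above 1 — so contributing fully is weakly dominant for every player.
So the Nash equilibrium is full contribution by all 6; the group earns 6 × (8 × 0.25 + 4.8 × 8) = 242.40.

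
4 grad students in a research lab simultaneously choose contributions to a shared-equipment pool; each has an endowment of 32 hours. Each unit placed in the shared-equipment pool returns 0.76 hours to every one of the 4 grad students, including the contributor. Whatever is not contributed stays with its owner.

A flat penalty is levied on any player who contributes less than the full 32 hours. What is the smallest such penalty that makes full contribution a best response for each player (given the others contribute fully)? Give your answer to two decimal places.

7.68 hours

Given the others contribute fully, the best deviation is to contribute 0 (any partial contribution still incurs the fine and gives up units whose private return 0.76 is below 1).
Deviating from 32 to 0 saves 32 hours but forfeits the deviator's share of the drop in the shared-equipment pool: 0.76 × 32 = 24.32.
So the deviation gain is 32 − 24.32 = 7.68, and the fine must be at least 7.68 hours to wipe it out.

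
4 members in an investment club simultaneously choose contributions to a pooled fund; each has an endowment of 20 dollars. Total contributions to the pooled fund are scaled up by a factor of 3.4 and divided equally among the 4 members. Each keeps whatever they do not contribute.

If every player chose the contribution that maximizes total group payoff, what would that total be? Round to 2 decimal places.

272.00 dollars

Each contributed unit returns 3.400 to the group as a whole (0.8500 to each of 4 players), which exceeds 1, so the social optimum is full contribution: group total = 3.400 × 80 = 272.00.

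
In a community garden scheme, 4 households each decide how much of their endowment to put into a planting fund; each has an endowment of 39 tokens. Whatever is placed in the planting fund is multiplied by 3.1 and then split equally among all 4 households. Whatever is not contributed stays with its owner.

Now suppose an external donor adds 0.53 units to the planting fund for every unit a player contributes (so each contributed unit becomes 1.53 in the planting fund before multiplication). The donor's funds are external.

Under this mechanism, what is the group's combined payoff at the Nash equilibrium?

The effective private return per unit is now 3.1 × 1.53 / 4 = 1.1858 > 1, so every player's dominant strategy flips to full contribution.
At the Nash equilibrium everyone contributes 39. Group total payoff = 3.1 × 1.53 × 156 = 739.91.

739.91 tokens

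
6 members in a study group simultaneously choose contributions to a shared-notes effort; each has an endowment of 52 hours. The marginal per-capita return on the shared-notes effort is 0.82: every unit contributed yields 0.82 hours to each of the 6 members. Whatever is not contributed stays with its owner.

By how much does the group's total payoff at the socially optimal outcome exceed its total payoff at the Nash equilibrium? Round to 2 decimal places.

The private return per contributed unit is 0.82 < 1, so contributing 0 is dominant for every player. At the Nash equilibrium everyone keeps their 52, and the group total is 6 × 52 = 312.
Each contributed unit returns 4.920 to the group as a whole (0.82 to each of 6 players), which exceeds 1, so the social optimum is full contribution: group total = 4.920 × 312 = 1535.04.
Efficiency loss = 1535.04 − 312 = 1223.04.

1223.04 hours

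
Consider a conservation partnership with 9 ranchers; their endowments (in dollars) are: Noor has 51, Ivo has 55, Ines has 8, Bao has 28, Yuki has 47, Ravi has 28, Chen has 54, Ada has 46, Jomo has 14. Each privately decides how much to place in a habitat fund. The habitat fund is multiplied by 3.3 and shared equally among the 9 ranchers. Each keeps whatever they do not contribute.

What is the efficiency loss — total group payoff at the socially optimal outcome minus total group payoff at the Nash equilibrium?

761.30 dollars

The private return per contributed unit is 3.3/9 = 0.3667 < 1 for every player regardless of endowment, so the Nash equilibrium is zero contribution and the group total is Σ E_j = 51 + 55 + 8 + 28 + 47 + 28 + 54 + 46 + 14 = 331.
Each contributed unit returns 3.300 to the group, so the social optimum is full contribution by everyone: group total = 3.300 × 331 = 1092.30.
Efficiency loss = (3.300 − 1) × 331 = 761.30.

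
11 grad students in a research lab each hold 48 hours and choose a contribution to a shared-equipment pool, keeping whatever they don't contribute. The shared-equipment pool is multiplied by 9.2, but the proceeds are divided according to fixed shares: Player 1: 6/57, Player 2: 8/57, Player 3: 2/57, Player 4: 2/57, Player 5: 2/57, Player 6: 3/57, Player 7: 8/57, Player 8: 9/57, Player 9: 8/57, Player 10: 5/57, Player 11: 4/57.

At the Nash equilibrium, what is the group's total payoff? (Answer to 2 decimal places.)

2102.40 hours

For player j, contributing a unit is worthwhile iff 9.2 × (j's share) ≥ 1, i.e. iff j's share is at least 0.1087.
Player 2, Player 7, Player 8 and Player 9 are above the threshold, contributing 48 each; the remaining 7 contribute 0. Total contributed: 192.
The shared-equipment pool pays out 9.2 × 192 = 1766.40 in total (split across the unequal shares, but the aggregate is all that matters for the group sum).
The 7 free-riders keep 48 each, adding 336. Group total = 336 + 1766.40 = 2102.40.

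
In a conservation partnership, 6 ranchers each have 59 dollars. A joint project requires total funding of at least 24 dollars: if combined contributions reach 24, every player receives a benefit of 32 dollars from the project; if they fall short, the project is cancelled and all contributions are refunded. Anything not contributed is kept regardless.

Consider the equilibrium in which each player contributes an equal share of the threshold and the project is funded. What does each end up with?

87 dollars

Equal share of the threshold: 24/6 = 4.
At this profile no one gains by cutting their contribution: any cut drops the total below 24, the project is cancelled, contributions are refunded, and the deviator ends with 59, which is less than 59 − 4 + 32 = 87. Contributing more than 4 just wastes the excess. So contributing exactly 4 is a best response.
Each player's payoff: 59 − 4 + 32 = 87.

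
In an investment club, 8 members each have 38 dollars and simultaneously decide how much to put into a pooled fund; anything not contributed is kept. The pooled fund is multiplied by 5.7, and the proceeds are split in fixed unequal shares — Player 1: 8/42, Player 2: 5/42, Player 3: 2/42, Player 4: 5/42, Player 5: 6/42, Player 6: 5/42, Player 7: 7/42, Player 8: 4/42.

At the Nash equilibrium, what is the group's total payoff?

For player j, contributing a unit is worthwhile iff 5.7 × (j's share) ≥ 1, i.e. iff j's share is at least 0.1754.
The only share above 0.1754 is Player 1's 8/42, contributing 38; the remaining 7 contribute 0. Total contributed: 38.
The pooled fund pays out 5.7 × 38 = 216.60 in total (split across the unequal shares, but the aggregate is all that matters for the group sum).
The 7 free-riders keep 38 each, adding 266. Group total = 266 + 216.60 = 482.60.

482.60 dollars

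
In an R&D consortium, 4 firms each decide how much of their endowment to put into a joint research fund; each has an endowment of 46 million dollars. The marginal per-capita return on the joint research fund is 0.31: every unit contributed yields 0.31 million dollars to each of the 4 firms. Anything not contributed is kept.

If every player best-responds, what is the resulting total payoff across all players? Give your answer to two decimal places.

184.00 million dollars

The private return per contributed unit is 0.31 < 1, so contributing 0 is dominant for every player. At the Nash equilibrium everyone keeps their 46, and the group total is 4 × 46 = 184.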